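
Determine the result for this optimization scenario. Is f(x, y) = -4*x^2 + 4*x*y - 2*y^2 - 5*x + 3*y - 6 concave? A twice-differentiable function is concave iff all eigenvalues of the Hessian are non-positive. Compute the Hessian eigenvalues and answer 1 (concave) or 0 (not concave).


The Hessian of f(x,y) = -4*x^2 + 4*x*y - 2*y^2 - 5*x + 3*y - 6 is:
H = [[-8, 4], [4, -4]]
Trace = -8 - 4 = -12
Determinant = -8*-4 - (4)^2 = 16
Discriminant = (-12)^2 - 4*16 = 80.0
Eigenvalues: lambda_1 = -10.4721, lambda_2 = -1.5279
The function is concave.

1


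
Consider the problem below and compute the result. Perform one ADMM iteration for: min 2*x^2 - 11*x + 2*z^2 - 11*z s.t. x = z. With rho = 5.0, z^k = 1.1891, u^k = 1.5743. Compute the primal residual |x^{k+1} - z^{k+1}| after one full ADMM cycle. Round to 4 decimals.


ADMM iteration with rho = 5.0, z^k = 1.1891, u^k = 1.5743
Step 1: x-update.
Minimize 2*x^2 - 11*x + (5.0/2)*(x - 1.1891 + 1.5743)^2
FOC: (2*2 + 5.0)*x = 11 + 5.0*(1.1891 - 1.5743)
x^{k+1} = 1.0082
Step 2: z-update.
Minimize 2*z^2 - 11*z + (5.0/2)*(1.0082 - z + 1.5743)^2
FOC: (2*2 + 5.0)*z = 11 + 5.0*(1.0082 + 1.5743)
z^{k+1} = 2.657
Step 3: u-update.
u^{k+1} = 1.5743 + 1.0082 - 2.657 = -0.0744
Step 4: Primal residual = |1.0082 - 2.657| = 1.6487


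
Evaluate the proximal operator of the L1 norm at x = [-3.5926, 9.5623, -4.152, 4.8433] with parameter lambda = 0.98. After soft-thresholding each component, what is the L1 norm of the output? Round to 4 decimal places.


Soft-thresholding with lambda = 0.98:
prox(-3.5926) = sign(-3.5926)*max(|-3.5926| - 0.98, 0) = -2.6126
prox(9.5623) = sign(9.5623)*max(|9.5623| - 0.98, 0) = 8.5823
prox(-4.152) = sign(-4.152)*max(|-4.152| - 0.98, 0) = -3.172
prox(4.8433) = sign(4.8433)*max(|4.8433| - 0.98, 0) = 3.8633
prox(x) = [-2.6126, 8.5823, -3.172, 3.8633]
||prox(x)||_1 = 2.6126 + 8.5823 + 3.172 + 3.8633 = 18.2302


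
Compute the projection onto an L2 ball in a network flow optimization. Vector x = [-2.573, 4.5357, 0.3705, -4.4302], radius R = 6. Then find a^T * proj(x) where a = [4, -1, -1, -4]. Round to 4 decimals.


Step 1: Compute ||x|| (intermediates to 6 decimals).
||x|| = sqrt((-2.573)^2 + 4.5357^2 + 0.3705^2 + (-4.4302)^2) = 6.852507
Step 2: Project.
Since ||x|| > R, scale = R/||x|| = 6/6.852507 = 0.875592, proj(x) = scale * x
proj(x) = [-2.252898, 3.971423, 0.324407, -3.879048]
Step 3: Dot product.
a^T * proj(x) = 4*(-2.252898) - 1*3.971423 - 1*0.324407 - 4*(-3.879048) = 2.2088


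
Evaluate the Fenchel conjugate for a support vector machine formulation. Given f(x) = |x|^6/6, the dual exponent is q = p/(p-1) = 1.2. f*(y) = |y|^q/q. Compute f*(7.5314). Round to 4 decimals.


The conjugate exponent q satisfies 1/p + 1/q = 1.
p = 6, so q = 6/(6 - 1) = 1.2
|y|^q = 7.5314^1.2 = 11.2785
f*(7.5314) = 11.2785 / 1.2 = 9.3987


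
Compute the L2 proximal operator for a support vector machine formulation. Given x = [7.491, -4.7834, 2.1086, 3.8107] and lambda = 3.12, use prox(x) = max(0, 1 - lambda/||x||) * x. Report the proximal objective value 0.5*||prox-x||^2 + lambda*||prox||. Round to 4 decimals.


Step 1: Compute ||x||.
||x|| = 9.8977
Step 2: Compute scaling factor.
scale = max(0, 1 - 3.12/9.8977) = 0.6848
Step 3: prox(x) = [5.1296, -3.2755, 1.4439, 2.6095]
||prox(x)|| = 6.7777
Step 4: Proximal objective.
0.5*||prox-x||^2 = 4.8672
lambda*||prox|| = 21.1464
Total = 26.0135


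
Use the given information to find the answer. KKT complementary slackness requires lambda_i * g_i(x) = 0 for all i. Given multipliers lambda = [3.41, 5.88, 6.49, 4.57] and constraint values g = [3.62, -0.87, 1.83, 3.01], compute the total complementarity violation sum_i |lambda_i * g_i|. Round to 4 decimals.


KKT complementary slackness check:
lambda_1 * g_1 = 3.41 * 3.62 = 12.3442
lambda_2 * g_2 = 5.88 * -0.87 = -5.1156
lambda_3 * g_3 = 6.49 * 1.83 = 11.8767
lambda_4 * g_4 = 4.57 * 3.01 = 13.7557
Total violation = 12.3442 + 5.1156 + 11.8767 + 13.7557 = 43.0922


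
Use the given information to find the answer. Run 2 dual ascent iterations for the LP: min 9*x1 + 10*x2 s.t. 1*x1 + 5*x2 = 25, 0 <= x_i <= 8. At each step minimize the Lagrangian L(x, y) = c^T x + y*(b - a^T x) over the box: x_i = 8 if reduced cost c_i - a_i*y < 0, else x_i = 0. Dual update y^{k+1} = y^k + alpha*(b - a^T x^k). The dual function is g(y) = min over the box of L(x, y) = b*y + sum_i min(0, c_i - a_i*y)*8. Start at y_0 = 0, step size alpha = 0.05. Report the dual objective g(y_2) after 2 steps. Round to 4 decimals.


Dual ascent for LP: min 9*x1 + 10*x2, 1*x1 + 5*x2 = 25, 0 <= x_i <= 8
Step 1: y^k = 0.0, reduced costs: (9.0, 10.0)
  x^k = (0.0, 0.0), subgradient = b - a^T x = 25.0
  y^{k+1} = 0.0 + 0.05*25.0 = 1.25
Step 2: y^k = 1.25, reduced costs: (7.75, 3.75)
  x^k = (0.0, 0.0), subgradient = b - a^T x = 25.0
  y^{k+1} = 1.25 + 0.05*25.0 = 2.5
Dual objective at y_2 = 2.5: reduced costs (6.5, -2.5), box minimizer x = (0.0, 8.0)
g(y_2) = b*y + (c1 - a1*y)*x1 + (c2 - a2*y)*x2 = 25*2.5 + 6.5*0.0 + (-2.5)*8.0 = 62.5 + 0.0 - 20.0 = 42.5


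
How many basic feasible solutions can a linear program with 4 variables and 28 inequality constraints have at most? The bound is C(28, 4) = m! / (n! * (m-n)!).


Each vertex corresponds to some choice of n active constraints out of m, so the number of vertices is at most C(m, n) = m! / (n!(m-n)!).
m = 28, n = 4
Numerator: 28 * 27 * 26 * 25
Denominator: 4! = 24
C(28, 4) = 20475


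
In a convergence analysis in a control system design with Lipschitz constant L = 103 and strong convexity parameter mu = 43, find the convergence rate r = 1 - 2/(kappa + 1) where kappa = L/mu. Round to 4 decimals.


Step 1: Compute the condition number.
kappa = L/mu = 103/43 = 2.3953
Step 2: Compute the convergence rate.
r = 1 - 2/(kappa + 1) = 1 - 2*mu/(L + mu) = (L - mu)/(L + mu) = 60/146 = 0.411


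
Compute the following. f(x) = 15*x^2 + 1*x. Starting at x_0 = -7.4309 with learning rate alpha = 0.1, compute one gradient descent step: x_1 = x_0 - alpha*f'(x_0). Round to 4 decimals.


We compute the gradient at x_0 and apply the update.
f'(x) = 30*x + 1
f'(-7.4309) = 30*-7.4309 + 1 = -221.927
x_1 = -7.4309 - 0.1*-221.927 = 14.7618


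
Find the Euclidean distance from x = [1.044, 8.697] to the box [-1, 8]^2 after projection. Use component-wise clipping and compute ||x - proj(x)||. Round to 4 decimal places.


Project each component onto [-1, 8].
clip(1.044) = 1.044, clip(8.697) = 8.0
Projection = [1.044, 8.0]
Squared diffs: [0.0, 0.4858]
Distance = sqrt(0.4858) = 0.697


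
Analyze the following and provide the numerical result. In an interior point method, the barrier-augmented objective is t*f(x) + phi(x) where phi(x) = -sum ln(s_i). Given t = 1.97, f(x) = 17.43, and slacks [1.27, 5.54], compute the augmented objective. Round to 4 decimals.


Step 1: Compute log-barrier.
ln values: [0.239, 1.712]
phi = -(0.239 + 1.712) = -1.951
Step 2: Compute augmented objective.
t*f(x) = 1.97*17.43 = 34.3371
Total = 34.3371 - 1.951 = 32.3861


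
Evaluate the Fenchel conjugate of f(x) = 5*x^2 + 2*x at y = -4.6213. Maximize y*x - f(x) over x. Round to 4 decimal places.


f*(y) = sup_x {y*x - a*x^2 - b*x} = sup_x {(y-b)*x - a*x^2}
FOC: (y - b) - 2a*x = 0 => x* = (y - b)/(2a)
x* = (-4.6213 - 2)/(2*5) = -0.6621
f*(-4.6213) = (y-b)^2/(4a) = (-4.6213 - 2)^2/(4*5)
= 43.8416/20 = 2.1921


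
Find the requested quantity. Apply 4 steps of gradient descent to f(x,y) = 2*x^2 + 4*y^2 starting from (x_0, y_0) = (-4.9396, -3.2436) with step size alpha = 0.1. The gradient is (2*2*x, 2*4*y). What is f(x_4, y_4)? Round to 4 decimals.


Gradient descent on f(x,y) = 2*x^2 + 4*y^2.
Starting point: (-4.9396, -3.2436), alpha = 0.1
Step 1: grad_x = 2*2*-4.9396 = -19.7584, grad_y = 2*4*-3.2436 = -25.9488
  x_1 = -4.9396 - 0.1*-19.7584 = -2.9638
  y_1 = -3.2436 - 0.1*-25.9488 = -0.6487
Step 2: grad_x = 2*2*-2.9638 = -11.855, grad_y = 2*4*-0.6487 = -5.1898
  x_2 = -2.9638 - 0.1*-11.855 = -1.7783
  y_2 = -0.6487 - 0.1*-5.1898 = -0.1297
Step 3: grad_x = 2*2*-1.7783 = -7.113, grad_y = 2*4*-0.1297 = -1.038
  x_3 = -1.7783 - 0.1*-7.113 = -1.067
  y_3 = -0.1297 - 0.1*-1.038 = -0.0259
Step 4: grad_x = 2*2*-1.067 = -4.2678, grad_y = 2*4*-0.0259 = -0.2076
  x_4 = -1.067 - 0.1*-4.2678 = -0.6402
  y_4 = -0.0259 - 0.1*-0.2076 = -0.0052
f(-0.6402, -0.0052) = 2*(-0.6402)^2 + 4*(-0.0052)^2 = 0.8197


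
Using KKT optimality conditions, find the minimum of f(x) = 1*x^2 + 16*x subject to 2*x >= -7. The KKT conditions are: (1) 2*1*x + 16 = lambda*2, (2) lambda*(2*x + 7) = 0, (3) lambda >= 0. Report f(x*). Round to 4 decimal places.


Step 1: Try lambda = 0 (constraint inactive).
x_unc = -16/(2*1) = -8.0
Check: 2*-8.0 = -16.0 < -7 -- violated!
Step 2: Constraint must be active: 2*x = -7
x* = -7/2 = -3.5
lambda = (2*1*(-3.5) + 16)/2 = 4.5
Step 3: Compute optimal value.
f(x*) = 1*(-3.5)^2 + 16*(-3.5) = -43.75


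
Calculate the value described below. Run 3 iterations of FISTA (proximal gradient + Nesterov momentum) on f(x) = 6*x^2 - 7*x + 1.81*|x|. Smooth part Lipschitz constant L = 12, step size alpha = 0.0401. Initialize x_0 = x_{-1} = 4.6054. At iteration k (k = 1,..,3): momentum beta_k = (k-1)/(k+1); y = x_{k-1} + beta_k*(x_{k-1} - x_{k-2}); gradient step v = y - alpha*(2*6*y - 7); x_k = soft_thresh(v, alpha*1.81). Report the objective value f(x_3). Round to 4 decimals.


FISTA on f(x) = 6*x^2 - 7*x + 1.81*|x|
L = 12, alpha = 0.0401
Iteration 1: beta = 0.0, y = 4.6054 + 0.0*(4.6054 - 4.6054) = 4.6054
  grad(y) = 48.2648, v = y - alpha*grad = 2.67
  prox(v) = soft_thresh(2.67, 0.0726) = 2.5974
Iteration 2: beta = 0.3333, y = 2.5974 + 0.3333*(2.5974 - 4.6054) = 1.9281
  grad(y) = 16.1368, v = y - alpha*grad = 1.281
  prox(v) = soft_thresh(1.281, 0.0726) = 1.2084
Iteration 3: beta = 0.5, y = 1.2084 + 0.5*(1.2084 - 2.5974) = 0.5139
  grad(y) = -0.8332, v = y - alpha*grad = 0.5473
  prox(v) = soft_thresh(0.5473, 0.0726) = 0.4747
f(x_3) = 6*0.4747^2 - 7*0.4747 + 1.81*|0.4747| = -1.1116


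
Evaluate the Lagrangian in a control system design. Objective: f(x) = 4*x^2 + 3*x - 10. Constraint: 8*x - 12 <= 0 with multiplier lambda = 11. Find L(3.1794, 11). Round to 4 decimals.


Step 1: Evaluate f(x).
f(3.1794) = 4*3.1794^2 + 3*3.1794 - 10 = 39.9725
Step 2: Evaluate g(x).
g(3.1794) = 8*3.1794 - 12 = 13.4352
Step 3: Compute Lagrangian.
L = 39.9725 + 11*13.4352 = 187.7597


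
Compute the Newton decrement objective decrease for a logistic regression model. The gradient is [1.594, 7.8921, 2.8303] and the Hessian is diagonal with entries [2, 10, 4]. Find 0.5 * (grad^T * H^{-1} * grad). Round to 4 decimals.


Step 1: H is diagonal, so H^(-1) * g = [0.797, 0.7892, 0.7076].
Step 2: g^T H^(-1) g = sum_i g_i^2 / H_ii
  = (1.594)^2/2 + (7.8921)^2/10 + (2.8303)^2/4
  = 1.2704 + 6.2285 + 2.0026 = 9.5016
Step 3: Objective decrease = 0.5 * g^T H^(-1) g = 4.7508


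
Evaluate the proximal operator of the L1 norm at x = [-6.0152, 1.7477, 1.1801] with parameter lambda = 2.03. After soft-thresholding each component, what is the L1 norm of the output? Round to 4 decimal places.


Soft-thresholding with lambda = 2.03:
prox(-6.0152) = sign(-6.0152)*max(|-6.0152| - 2.03, 0) = -3.9852
prox(1.7477) = sign(1.7477)*max(|1.7477| - 2.03, 0) = 0.0
prox(1.1801) = sign(1.1801)*max(|1.1801| - 2.03, 0) = 0.0
prox(x) = [-3.9852, 0.0, 0.0]
||prox(x)||_1 = 3.9852 + 0.0 + 0.0 = 3.9852


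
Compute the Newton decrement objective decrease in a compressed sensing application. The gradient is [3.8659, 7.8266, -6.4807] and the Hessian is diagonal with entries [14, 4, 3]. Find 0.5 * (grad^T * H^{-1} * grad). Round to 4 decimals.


Step 1: H is diagonal, so H^(-1) * g = [0.2761, 1.9567, -2.1602].
Step 2: g^T H^(-1) g = sum_i g_i^2 / H_ii
  = (3.8659)^2/14 + (7.8266)^2/4 + (-6.4807)^2/3
  = 1.0675 + 15.3139 + 13.9998 = 30.3813
Step 3: Objective decrease = 0.5 * g^T H^(-1) g = 15.1906


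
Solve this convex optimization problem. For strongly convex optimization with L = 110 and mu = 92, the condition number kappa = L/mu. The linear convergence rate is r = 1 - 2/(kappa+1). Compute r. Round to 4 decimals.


Step 1: Compute the condition number.
kappa = L/mu = 110/92 = 1.1957
Step 2: Compute the convergence rate.
r = 1 - 2/(kappa + 1) = 1 - 2*mu/(L + mu) = (L - mu)/(L + mu) = 18/202 = 0.0891


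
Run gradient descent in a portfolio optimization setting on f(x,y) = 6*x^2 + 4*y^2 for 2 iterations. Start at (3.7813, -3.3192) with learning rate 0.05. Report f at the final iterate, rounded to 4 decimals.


Gradient descent on f(x,y) = 6*x^2 + 4*y^2.
Starting point: (3.7813, -3.3192), alpha = 0.05
Step 1: grad_x = 2*6*3.7813 = 45.3756, grad_y = 2*4*-3.3192 = -26.5536
  x_1 = 3.7813 - 0.05*45.3756 = 1.5125
  y_1 = -3.3192 - 0.05*-26.5536 = -1.9915
Step 2: grad_x = 2*6*1.5125 = 18.1502, grad_y = 2*4*-1.9915 = -15.9322
  x_2 = 1.5125 - 0.05*18.1502 = 0.605
  y_2 = -1.9915 - 0.05*-15.9322 = -1.1949
f(0.605, -1.1949) = 6*0.605^2 + 4*(-1.1949)^2 = 7.9075


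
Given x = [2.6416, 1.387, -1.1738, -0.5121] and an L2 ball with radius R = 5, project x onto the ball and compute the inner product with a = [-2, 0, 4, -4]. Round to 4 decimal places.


Step 1: Compute ||x|| (intermediates to 6 decimals).
||x|| = sqrt(2.6416^2 + 1.387^2 + (-1.1738)^2 + (-0.5121)^2) = 3.246825
Step 2: Project.
Since ||x|| <= R, proj = x (no scaling needed).
proj(x) = [2.6416, 1.387, -1.1738, -0.5121]
Step 3: Dot product.
a^T * proj(x) = -2*2.6416 + 0*1.387 + 4*(-1.1738) - 4*(-0.5121) = -7.93


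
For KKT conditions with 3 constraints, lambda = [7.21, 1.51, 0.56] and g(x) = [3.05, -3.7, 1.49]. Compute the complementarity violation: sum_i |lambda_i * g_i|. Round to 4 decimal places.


KKT complementary slackness check:
lambda_1 * g_1 = 7.21 * 3.05 = 21.9905
lambda_2 * g_2 = 1.51 * -3.7 = -5.587
lambda_3 * g_3 = 0.56 * 1.49 = 0.8344
Total violation = 21.9905 + 5.587 + 0.8344 = 28.4119


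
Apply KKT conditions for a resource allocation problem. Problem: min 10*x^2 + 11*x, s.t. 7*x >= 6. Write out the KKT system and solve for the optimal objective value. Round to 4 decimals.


Step 1: Try lambda = 0 (constraint inactive).
x_unc = -11/(2*10) = -0.55
Check: 7*-0.55 = -3.85 < 6 -- violated!
Step 2: Constraint must be active: 7*x = 6
x* = 6/7 = 0.8571 (rounded; the exact value 6/7 is used below)
lambda = (2*10*(6/7) + 11)/7 = 4.0204
Step 3: Compute optimal value.
f(x*) = 10*(6/7)^2 + 11*(6/7) = 16.7755


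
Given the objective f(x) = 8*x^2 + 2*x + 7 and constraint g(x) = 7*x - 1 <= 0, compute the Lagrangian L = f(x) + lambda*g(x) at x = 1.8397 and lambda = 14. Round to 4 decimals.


Step 1: Evaluate f(x).
f(1.8397) = 8*1.8397^2 + 2*1.8397 + 7 = 37.7554
Step 2: Evaluate g(x).
g(1.8397) = 7*1.8397 - 1 = 11.8779
Step 3: Compute Lagrangian.
L = 37.7554 + 14*11.8779 = 204.046


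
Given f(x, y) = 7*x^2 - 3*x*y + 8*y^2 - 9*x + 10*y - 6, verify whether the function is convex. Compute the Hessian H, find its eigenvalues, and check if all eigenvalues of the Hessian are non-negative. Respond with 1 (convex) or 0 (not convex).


The Hessian of f(x,y) = 7*x^2 - 3*x*y + 8*y^2 - 9*x + 10*y - 6 is:
H = [[14, -3], [-3, 16]]
Trace = 14 + 16 = 30
Determinant = 14*16 - (-3)^2 = 215
Discriminant = (30)^2 - 4*215 = 40.0
Eigenvalues: lambda_1 = 11.8377, lambda_2 = 18.1623
The function is convex.

1


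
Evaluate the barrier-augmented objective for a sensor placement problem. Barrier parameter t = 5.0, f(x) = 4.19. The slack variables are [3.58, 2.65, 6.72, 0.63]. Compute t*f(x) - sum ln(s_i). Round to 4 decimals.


Step 1: Compute log-barrier.
ln values: [1.2754, 0.9746, 1.9051, -0.462]
phi = -(1.2754 + 0.9746 + 1.9051 - 0.462) = -3.693
Step 2: Compute augmented objective.
t*f(x) = 5.0*4.19 = 20.95
Total = 20.95 - 3.693 = 17.257


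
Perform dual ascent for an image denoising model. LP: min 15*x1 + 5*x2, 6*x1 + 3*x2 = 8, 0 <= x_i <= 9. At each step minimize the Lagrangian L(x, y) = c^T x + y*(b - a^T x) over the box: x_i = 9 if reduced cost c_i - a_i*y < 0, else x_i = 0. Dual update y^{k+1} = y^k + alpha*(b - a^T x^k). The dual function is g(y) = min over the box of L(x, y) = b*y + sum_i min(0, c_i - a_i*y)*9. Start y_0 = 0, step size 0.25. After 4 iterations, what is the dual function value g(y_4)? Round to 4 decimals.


Dual ascent for LP: min 15*x1 + 5*x2, 6*x1 + 3*x2 = 8, 0 <= x_i <= 9
Step 1: y^k = 0.0, reduced costs: (15.0, 5.0)
  x^k = (0.0, 0.0), subgradient = b - a^T x = 8.0
  y^{k+1} = 0.0 + 0.25*8.0 = 2.0
Step 2: y^k = 2.0, reduced costs: (3.0, -1.0)
  x^k = (0.0, 9.0), subgradient = b - a^T x = -19.0
  y^{k+1} = 2.0 + 0.25*-19.0 = -2.75
Step 3: y^k = -2.75, reduced costs: (31.5, 13.25)
  x^k = (0.0, 0.0), subgradient = b - a^T x = 8.0
  y^{k+1} = -2.75 + 0.25*8.0 = -0.75
Step 4: y^k = -0.75, reduced costs: (19.5, 7.25)
  x^k = (0.0, 0.0), subgradient = b - a^T x = 8.0
  y^{k+1} = -0.75 + 0.25*8.0 = 1.25
Dual objective at y_4 = 1.25: reduced costs (7.5, 1.25), box minimizer x = (0.0, 0.0)
g(y_4) = b*y + (c1 - a1*y)*x1 + (c2 - a2*y)*x2 = 8*1.25 + 7.5*0.0 + 1.25*0.0 = 10.0 + 0.0 + 0.0 = 10.0


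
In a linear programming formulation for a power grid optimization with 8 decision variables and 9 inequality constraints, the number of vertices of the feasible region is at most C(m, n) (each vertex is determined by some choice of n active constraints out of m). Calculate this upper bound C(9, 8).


Each vertex corresponds to some choice of n active constraints out of m, so the number of vertices is at most C(m, n) = m! / (n!(m-n)!).
m = 9, n = 8
Numerator: 9 * 8 * 7 * 6 * 5 * 4 * 3 * 2
Denominator: 8! = 40320
C(9, 8) = 9


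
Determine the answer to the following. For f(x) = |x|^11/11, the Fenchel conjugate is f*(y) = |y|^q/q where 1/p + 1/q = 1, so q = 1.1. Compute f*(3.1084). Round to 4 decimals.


The conjugate exponent q satisfies 1/p + 1/q = 1.
p = 11, so q = 11/(11 - 1) = 1.1
|y|^q = 3.1084^1.1 = 3.4817
f*(3.1084) = 3.4817 / 1.1 = 3.1652


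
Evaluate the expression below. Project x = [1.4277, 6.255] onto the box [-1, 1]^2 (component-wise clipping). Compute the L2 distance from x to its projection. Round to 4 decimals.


Project each component onto [-1, 1].
clip(1.4277) = 1.0, clip(6.255) = 1.0
Projection = [1.0, 1.0]
Squared diffs: [0.1829, 27.615]
Distance = sqrt(27.7979) = 5.2724


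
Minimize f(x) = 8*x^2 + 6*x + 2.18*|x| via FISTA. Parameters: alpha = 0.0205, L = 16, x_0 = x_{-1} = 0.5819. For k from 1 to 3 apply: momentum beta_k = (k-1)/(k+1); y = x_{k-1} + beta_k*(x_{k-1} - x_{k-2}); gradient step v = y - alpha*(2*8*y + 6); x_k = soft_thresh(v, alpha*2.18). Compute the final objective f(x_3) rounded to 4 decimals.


FISTA on f(x) = 8*x^2 + 6*x + 2.18*|x|
L = 16, alpha = 0.0205
Iteration 1: beta = 0.0, y = 0.5819 + 0.0*(0.5819 - 0.5819) = 0.5819
  grad(y) = 15.3104, v = y - alpha*grad = 0.268
  prox(v) = soft_thresh(0.268, 0.0447) = 0.2233
Iteration 2: beta = 0.3333, y = 0.2233 + 0.3333*(0.2233 - 0.5819) = 0.1038
  grad(y) = 7.6613, v = y - alpha*grad = -0.0532
  prox(v) = soft_thresh(-0.0532, 0.0447) = -0.0085
Iteration 3: beta = 0.5, y = -0.0085 + 0.5*(-0.0085 - 0.2233) = -0.1245
  grad(y) = 4.0083, v = y - alpha*grad = -0.2066
  prox(v) = soft_thresh(-0.2066, 0.0447) = -0.162
f(x_3) = 8*(-0.162)^2 + 6*(-0.162) + 2.18*|-0.162| = -0.4088


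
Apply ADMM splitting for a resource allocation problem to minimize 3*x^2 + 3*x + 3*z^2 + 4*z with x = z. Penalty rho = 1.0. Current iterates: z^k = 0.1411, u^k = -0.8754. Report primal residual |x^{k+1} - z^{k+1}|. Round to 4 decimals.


ADMM iteration with rho = 1.0, z^k = 0.1411, u^k = -0.8754
Step 1: x-update.
Minimize 3*x^2 + 3*x + (1.0/2)*(x - 0.1411 - 0.8754)^2
FOC: (2*3 + 1.0)*x = -3 + 1.0*(0.1411 + 0.8754)
x^{k+1} = -0.2834
Step 2: z-update.
Minimize 3*z^2 + 4*z + (1.0/2)*(-0.2834 - z - 0.8754)^2
FOC: (2*3 + 1.0)*z = -4 + 1.0*(-0.2834 - 0.8754)
z^{k+1} = -0.737
Step 3: u-update.
u^{k+1} = -0.8754 - 0.2834 + 0.737 = -0.4218
Step 4: Primal residual = |-0.2834 + 0.737| = 0.4536


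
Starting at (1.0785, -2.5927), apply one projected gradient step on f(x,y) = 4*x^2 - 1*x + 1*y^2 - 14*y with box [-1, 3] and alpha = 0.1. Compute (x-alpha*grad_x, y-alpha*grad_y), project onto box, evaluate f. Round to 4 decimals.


Step 1: Compute gradient at (1.0785, -2.5927).
grad_x = 2*4*1.0785 - 1 = 7.628
grad_y = 2*1*-2.5927 - 14 = -19.1854
Step 2: Gradient step.
x_raw = 1.0785 - 0.1*7.628 = 0.3157
y_raw = -2.5927 - 0.1*-19.1854 = -0.6742
Step 3: Project onto [-1, 3].
x_proj = clip(0.3157) = 0.3157
y_proj = clip(-0.6742) = -0.6742
Step 4: Evaluate f.
f(0.3157, -0.6742) = 9.9757


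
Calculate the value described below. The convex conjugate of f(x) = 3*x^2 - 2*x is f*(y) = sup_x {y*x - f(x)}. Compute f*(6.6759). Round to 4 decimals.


f*(y) = sup_x {y*x - a*x^2 - b*x} = sup_x {(y-b)*x - a*x^2}
FOC: (y - b) - 2a*x = 0 => x* = (y - b)/(2a)
x* = (6.6759 + 2)/(2*3) = 1.446
f*(6.6759) = (y-b)^2/(4a) = (6.6759 + 2)^2/(4*3)
= 75.2712/12 = 6.2726


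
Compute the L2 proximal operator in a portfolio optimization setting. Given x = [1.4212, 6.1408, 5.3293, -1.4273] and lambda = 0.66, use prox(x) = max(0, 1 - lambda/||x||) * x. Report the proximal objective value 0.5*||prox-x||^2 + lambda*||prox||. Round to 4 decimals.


Step 1: Compute ||x||.
||x|| = 8.3766
Step 2: Compute scaling factor.
scale = max(0, 1 - 0.66/8.3766) = 0.9212
Step 3: prox(x) = [1.3092, 5.657, 4.9094, -1.3148]
||prox(x)|| = 7.7166
Step 4: Proximal objective.
0.5*||prox-x||^2 = 0.2178
lambda*||prox|| = 5.093
Total = 5.3108


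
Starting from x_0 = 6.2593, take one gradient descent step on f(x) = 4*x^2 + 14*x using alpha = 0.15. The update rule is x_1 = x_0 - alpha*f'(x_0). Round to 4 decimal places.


We compute the gradient at x_0 and apply the update.
f'(x) = 8*x + 14
f'(6.2593) = 8*6.2593 + 14 = 64.0744
x_1 = 6.2593 - 0.15*64.0744 = -3.3519


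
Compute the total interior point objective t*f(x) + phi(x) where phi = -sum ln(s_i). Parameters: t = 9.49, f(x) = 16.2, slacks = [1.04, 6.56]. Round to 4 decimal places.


Step 1: Compute log-barrier.
ln values: [0.0392, 1.881]
phi = -(0.0392 + 1.881) = -1.9202
Step 2: Compute augmented objective.
t*f(x) = 9.49*16.2 = 153.738
Total = 153.738 - 1.9202 = 151.8178


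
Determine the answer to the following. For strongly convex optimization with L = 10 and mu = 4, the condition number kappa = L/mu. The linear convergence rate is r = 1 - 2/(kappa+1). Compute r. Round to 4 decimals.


Step 1: Compute the condition number.
kappa = L/mu = 10/4 = 2.5
Step 2: Compute the convergence rate.
r = 1 - 2/(kappa + 1) = 1 - 2*mu/(L + mu) = (L - mu)/(L + mu) = 6/14 = 0.4286


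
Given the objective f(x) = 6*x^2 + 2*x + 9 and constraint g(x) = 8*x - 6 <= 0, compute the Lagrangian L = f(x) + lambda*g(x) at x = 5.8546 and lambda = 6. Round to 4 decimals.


Step 1: Evaluate f(x).
f(5.8546) = 6*5.8546^2 + 2*5.8546 + 9 = 226.3672
Step 2: Evaluate g(x).
g(5.8546) = 8*5.8546 - 6 = 40.8368
Step 3: Compute Lagrangian.
L = 226.3672 + 6*40.8368 = 471.388


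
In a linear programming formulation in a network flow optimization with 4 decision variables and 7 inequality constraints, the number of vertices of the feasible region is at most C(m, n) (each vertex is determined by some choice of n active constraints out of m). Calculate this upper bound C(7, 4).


Each vertex corresponds to some choice of n active constraints out of m, so the number of vertices is at most C(m, n) = m! / (n!(m-n)!).
m = 7, n = 4
Numerator: 7 * 6 * 5 * 4
Denominator: 4! = 24
C(7, 4) = 35


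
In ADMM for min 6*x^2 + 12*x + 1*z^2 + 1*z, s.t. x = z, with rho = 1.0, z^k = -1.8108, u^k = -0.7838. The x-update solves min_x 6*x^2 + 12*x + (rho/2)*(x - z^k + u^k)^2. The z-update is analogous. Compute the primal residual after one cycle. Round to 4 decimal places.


ADMM iteration with rho = 1.0, z^k = -1.8108, u^k = -0.7838
Step 1: x-update.
Minimize 6*x^2 + 12*x + (1.0/2)*(x + 1.8108 - 0.7838)^2
FOC: (2*6 + 1.0)*x = -12 + 1.0*(-1.8108 + 0.7838)
x^{k+1} = -1.0021
Step 2: z-update.
Minimize 1*z^2 + 1*z + (1.0/2)*(-1.0021 - z - 0.7838)^2
FOC: (2*1 + 1.0)*z = -1 + 1.0*(-1.0021 - 0.7838)
z^{k+1} = -0.9286
Step 3: u-update.
u^{k+1} = -0.7838 - 1.0021 + 0.9286 = -0.8573
Step 4: Primal residual = |-1.0021 + 0.9286| = 0.0735


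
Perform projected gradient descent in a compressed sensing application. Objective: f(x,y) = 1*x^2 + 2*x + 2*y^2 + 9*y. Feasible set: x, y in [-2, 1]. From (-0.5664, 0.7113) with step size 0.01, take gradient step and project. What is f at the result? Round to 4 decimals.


Step 1: Compute gradient at (-0.5664, 0.7113).
grad_x = 2*1*-0.5664 + 2 = 0.8672
grad_y = 2*2*0.7113 + 9 = 11.8452
Step 2: Gradient step.
x_raw = -0.5664 - 0.01*0.8672 = -0.5751
y_raw = 0.7113 - 0.01*11.8452 = 0.5928
Step 3: Project onto [-2, 1].
x_proj = clip(-0.5751) = -0.5751
y_proj = clip(0.5928) = 0.5928
Step 4: Evaluate f.
f(-0.5751, 0.5928) = 5.2191


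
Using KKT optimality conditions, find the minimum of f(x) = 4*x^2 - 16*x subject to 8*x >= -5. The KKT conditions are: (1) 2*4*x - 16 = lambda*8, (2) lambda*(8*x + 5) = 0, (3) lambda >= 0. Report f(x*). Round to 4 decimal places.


Step 1: Try lambda = 0 (constraint inactive).
Stationarity: 2*4*x - 16 = 0
x* = 16/(2*4) = 2.0
Check constraint: 8*2.0 = 16.0 >= -5 -- satisfied.
Step 2: Compute optimal value.
f(x*) = 4*2.0^2 - 16*2.0 = -16.0


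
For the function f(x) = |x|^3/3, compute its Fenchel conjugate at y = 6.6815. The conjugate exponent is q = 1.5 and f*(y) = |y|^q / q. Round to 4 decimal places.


The conjugate exponent q satisfies 1/p + 1/q = 1.
p = 3, so q = 3/(3 - 1) = 1.5
|y|^q = 6.6815^1.5 = 17.2707
f*(6.6815) = 17.2707 / 1.5 = 11.5138


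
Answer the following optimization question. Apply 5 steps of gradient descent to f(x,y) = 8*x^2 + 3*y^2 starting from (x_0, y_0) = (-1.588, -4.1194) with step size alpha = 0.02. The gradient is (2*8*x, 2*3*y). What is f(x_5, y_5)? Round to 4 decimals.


Gradient descent on f(x,y) = 8*x^2 + 3*y^2.
Starting point: (-1.588, -4.1194), alpha = 0.02
Step 1: grad_x = 2*8*-1.588 = -25.408, grad_y = 2*3*-4.1194 = -24.7164
  x_1 = -1.588 - 0.02*-25.408 = -1.0798
  y_1 = -4.1194 - 0.02*-24.7164 = -3.6251
Step 2: grad_x = 2*8*-1.0798 = -17.2774, grad_y = 2*3*-3.6251 = -21.7504
  x_2 = -1.0798 - 0.02*-17.2774 = -0.7343
  y_2 = -3.6251 - 0.02*-21.7504 = -3.1901
Step 3: grad_x = 2*8*-0.7343 = -11.7487, grad_y = 2*3*-3.1901 = -19.1404
  x_3 = -0.7343 - 0.02*-11.7487 = -0.4993
  y_3 = -3.1901 - 0.02*-19.1404 = -2.8073
Step 4: grad_x = 2*8*-0.4993 = -7.9891, grad_y = 2*3*-2.8073 = -16.8435
  x_4 = -0.4993 - 0.02*-7.9891 = -0.3395
  y_4 = -2.8073 - 0.02*-16.8435 = -2.4704
Step 5: grad_x = 2*8*-0.3395 = -5.4326, grad_y = 2*3*-2.4704 = -14.8223
  x_5 = -0.3395 - 0.02*-5.4326 = -0.2309
  y_5 = -2.4704 - 0.02*-14.8223 = -2.1739
f(-0.2309, -2.1739) = 8*(-0.2309)^2 + 3*(-2.1739)^2 = 14.6045


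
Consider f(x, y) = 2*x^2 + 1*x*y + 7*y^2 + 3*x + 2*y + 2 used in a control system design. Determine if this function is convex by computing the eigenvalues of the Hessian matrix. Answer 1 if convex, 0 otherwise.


The Hessian of f(x,y) = 2*x^2 + 1*x*y + 7*y^2 + 3*x + 2*y + 2 is:
H = [[4, 1], [1, 14]]
Trace = 4 + 14 = 18
Determinant = 4*14 - (1)^2 = 55
Discriminant = (18)^2 - 4*55 = 104.0
Eigenvalues: lambda_1 = 3.901, lambda_2 = 14.099
The function is convex.

1


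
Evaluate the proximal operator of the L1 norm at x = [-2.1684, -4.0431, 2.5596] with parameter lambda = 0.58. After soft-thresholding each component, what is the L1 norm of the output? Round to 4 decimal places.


Soft-thresholding with lambda = 0.58:
prox(-2.1684) = sign(-2.1684)*max(|-2.1684| - 0.58, 0) = -1.5884
prox(-4.0431) = sign(-4.0431)*max(|-4.0431| - 0.58, 0) = -3.4631
prox(2.5596) = sign(2.5596)*max(|2.5596| - 0.58, 0) = 1.9796
prox(x) = [-1.5884, -3.4631, 1.9796]
||prox(x)||_1 = 1.5884 + 3.4631 + 1.9796 = 7.0311


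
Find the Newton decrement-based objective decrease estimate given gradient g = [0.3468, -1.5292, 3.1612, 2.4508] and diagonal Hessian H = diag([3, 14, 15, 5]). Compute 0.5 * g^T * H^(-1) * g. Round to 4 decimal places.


Step 1: H is diagonal, so H^(-1) * g = [0.1156, -0.1092, 0.2107, 0.4902].
Step 2: g^T H^(-1) g = sum_i g_i^2 / H_ii
  = (0.3468)^2/3 + (-1.5292)^2/14 + (3.1612)^2/15 + (2.4508)^2/5
  = 0.0401 + 0.167 + 0.6662 + 1.2013 = 2.0746
Step 3: Objective decrease = 0.5 * g^T H^(-1) g = 1.0373


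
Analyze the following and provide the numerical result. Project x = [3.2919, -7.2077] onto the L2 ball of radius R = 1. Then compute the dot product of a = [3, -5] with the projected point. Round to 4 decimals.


Step 1: Compute ||x|| (intermediates to 6 decimals).
||x|| = sqrt(3.2919^2 + (-7.2077)^2) = 7.923859
Step 2: Project.
Since ||x|| > R, scale = R/||x|| = 1/7.923859 = 0.126201, proj(x) = scale * x
proj(x) = [0.415441, -0.909619]
Step 3: Dot product.
a^T * proj(x) = 3*0.415441 - 5*(-0.909619) = 5.7944


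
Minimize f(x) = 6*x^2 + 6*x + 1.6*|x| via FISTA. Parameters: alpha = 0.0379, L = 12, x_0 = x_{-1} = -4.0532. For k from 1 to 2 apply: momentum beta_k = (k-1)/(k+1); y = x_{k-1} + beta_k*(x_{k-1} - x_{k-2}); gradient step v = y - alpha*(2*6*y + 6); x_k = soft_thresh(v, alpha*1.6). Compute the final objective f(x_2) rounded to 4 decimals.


FISTA on f(x) = 6*x^2 + 6*x + 1.6*|x|
L = 12, alpha = 0.0379
Iteration 1: beta = 0.0, y = -4.0532 + 0.0*(-4.0532 + 4.0532) = -4.0532
  grad(y) = -42.6384, v = y - alpha*grad = -2.4372
  prox(v) = soft_thresh(-2.4372, 0.0606) = -2.3766
Iteration 2: beta = 0.3333, y = -2.3766 + 0.3333*(-2.3766 + 4.0532) = -1.8177
  grad(y) = -15.8122, v = y - alpha*grad = -1.2184
  prox(v) = soft_thresh(-1.2184, 0.0606) = -1.1578
f(x_2) = 6*(-1.1578)^2 + 6*(-1.1578) + 1.6*|-1.1578| = 2.9483


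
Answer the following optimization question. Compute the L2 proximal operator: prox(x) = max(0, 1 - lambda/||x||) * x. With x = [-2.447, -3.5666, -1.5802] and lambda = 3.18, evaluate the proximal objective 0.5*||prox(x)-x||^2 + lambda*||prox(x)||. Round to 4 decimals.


Step 1: Compute ||x||.
||x|| = 4.6049
Step 2: Compute scaling factor.
scale = max(0, 1 - 3.18/4.6049) = 0.3094
Step 3: prox(x) = [-0.7572, -1.1036, -0.489]
||prox(x)|| = 1.4249
Step 4: Proximal objective.
0.5*||prox-x||^2 = 5.0562
lambda*||prox|| = 4.5312
Total = 9.5875


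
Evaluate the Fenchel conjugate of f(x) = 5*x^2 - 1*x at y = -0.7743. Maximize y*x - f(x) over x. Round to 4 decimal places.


f*(y) = sup_x {y*x - a*x^2 - b*x} = sup_x {(y-b)*x - a*x^2}
FOC: (y - b) - 2a*x = 0 => x* = (y - b)/(2a)
x* = (-0.7743 + 1)/(2*5) = 0.0226
f*(-0.7743) = (y-b)^2/(4a) = (-0.7743 + 1)^2/(4*5)
= 0.0509/20 = 0.0025


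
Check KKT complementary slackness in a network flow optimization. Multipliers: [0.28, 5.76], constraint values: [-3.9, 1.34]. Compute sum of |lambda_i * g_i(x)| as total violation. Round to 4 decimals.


KKT complementary slackness check:
lambda_1 * g_1 = 0.28 * -3.9 = -1.092
lambda_2 * g_2 = 5.76 * 1.34 = 7.7184
Total violation = 1.092 + 7.7184 = 8.8104


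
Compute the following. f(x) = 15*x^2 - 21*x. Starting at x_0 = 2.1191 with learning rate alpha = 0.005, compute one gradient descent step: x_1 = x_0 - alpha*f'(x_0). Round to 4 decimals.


We compute the gradient at x_0 and apply the update.
f'(x) = 30*x - 21
f'(2.1191) = 30*2.1191 - 21 = 42.573
x_1 = 2.1191 - 0.005*42.573 = 1.9062


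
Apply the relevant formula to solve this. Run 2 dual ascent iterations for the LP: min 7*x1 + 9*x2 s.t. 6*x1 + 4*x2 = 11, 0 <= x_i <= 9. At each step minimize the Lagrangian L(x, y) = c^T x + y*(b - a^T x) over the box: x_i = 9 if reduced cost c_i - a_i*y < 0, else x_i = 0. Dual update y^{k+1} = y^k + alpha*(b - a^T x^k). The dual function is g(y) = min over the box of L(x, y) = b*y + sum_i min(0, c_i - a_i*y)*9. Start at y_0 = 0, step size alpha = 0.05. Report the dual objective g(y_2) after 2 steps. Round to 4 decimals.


Dual ascent for LP: min 7*x1 + 9*x2, 6*x1 + 4*x2 = 11, 0 <= x_i <= 9
Step 1: y^k = 0.0, reduced costs: (7.0, 9.0)
  x^k = (0.0, 0.0), subgradient = b - a^T x = 11.0
  y^{k+1} = 0.0 + 0.05*11.0 = 0.55
Step 2: y^k = 0.55, reduced costs: (3.7, 6.8)
  x^k = (0.0, 0.0), subgradient = b - a^T x = 11.0
  y^{k+1} = 0.55 + 0.05*11.0 = 1.1
Dual objective at y_2 = 1.1: reduced costs (0.4, 4.6), box minimizer x = (0.0, 0.0)
g(y_2) = b*y + (c1 - a1*y)*x1 + (c2 - a2*y)*x2 = 11*1.1 + 0.4*0.0 + 4.6*0.0 = 12.1 + 0.0 + 0.0 = 12.1


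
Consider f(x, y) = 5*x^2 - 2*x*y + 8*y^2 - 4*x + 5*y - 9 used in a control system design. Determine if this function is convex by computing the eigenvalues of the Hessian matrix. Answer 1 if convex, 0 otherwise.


The Hessian of f(x,y) = 5*x^2 - 2*x*y + 8*y^2 - 4*x + 5*y - 9 is:
H = [[10, -2], [-2, 16]]
Trace = 10 + 16 = 26
Determinant = 10*16 - (-2)^2 = 156
Discriminant = (26)^2 - 4*156 = 52.0
Eigenvalues: lambda_1 = 9.3944, lambda_2 = 16.6056
The function is convex.

1


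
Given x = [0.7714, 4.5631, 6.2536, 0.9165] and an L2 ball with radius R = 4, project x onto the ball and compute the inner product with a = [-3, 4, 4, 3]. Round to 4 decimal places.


Step 1: Compute ||x|| (intermediates to 6 decimals).
||x|| = sqrt(0.7714^2 + 4.5631^2 + 6.2536^2 + 0.9165^2) = 7.833545
Step 2: Project.
Since ||x|| > R, scale = R/||x|| = 4/7.833545 = 0.510625, proj(x) = scale * x
proj(x) = [0.393896, 2.330033, 3.193245, 0.467988]
Step 3: Dot product.
a^T * proj(x) = -3*0.393896 + 4*2.330033 + 4*3.193245 + 3*0.467988 = 22.3154


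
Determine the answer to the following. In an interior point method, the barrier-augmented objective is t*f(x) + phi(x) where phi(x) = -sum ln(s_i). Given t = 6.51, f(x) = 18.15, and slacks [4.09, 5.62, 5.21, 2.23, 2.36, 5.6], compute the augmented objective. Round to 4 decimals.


Step 1: Compute log-barrier.
ln values: [1.4085, 1.7263, 1.6506, 0.802, 0.8587, 1.7228]
phi = -(1.4085 + 1.7263 + 1.6506 + 0.802 + 0.8587 + 1.7228) = -8.1689
Step 2: Compute augmented objective.
t*f(x) = 6.51*18.15 = 118.1565
Total = 118.1565 - 8.1689 = 109.9876


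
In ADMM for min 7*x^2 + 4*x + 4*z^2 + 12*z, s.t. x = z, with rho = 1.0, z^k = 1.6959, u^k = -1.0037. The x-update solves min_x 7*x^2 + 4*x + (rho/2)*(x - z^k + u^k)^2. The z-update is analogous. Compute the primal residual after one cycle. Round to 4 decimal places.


ADMM iteration with rho = 1.0, z^k = 1.6959, u^k = -1.0037
Step 1: x-update.
Minimize 7*x^2 + 4*x + (1.0/2)*(x - 1.6959 - 1.0037)^2
FOC: (2*7 + 1.0)*x = -4 + 1.0*(1.6959 + 1.0037)
x^{k+1} = -0.0867
Step 2: z-update.
Minimize 4*z^2 + 12*z + (1.0/2)*(-0.0867 - z - 1.0037)^2
FOC: (2*4 + 1.0)*z = -12 + 1.0*(-0.0867 - 1.0037)
z^{k+1} = -1.4545
Step 3: u-update.
u^{k+1} = -1.0037 - 0.0867 + 1.4545 = 0.3641
Step 4: Primal residual = |-0.0867 + 1.4545| = 1.3678


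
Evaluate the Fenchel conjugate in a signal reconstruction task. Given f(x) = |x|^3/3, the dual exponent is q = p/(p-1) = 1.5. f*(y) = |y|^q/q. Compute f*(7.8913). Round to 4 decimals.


The conjugate exponent q satisfies 1/p + 1/q = 1.
p = 3, so q = 3/(3 - 1) = 1.5
|y|^q = 7.8913^1.5 = 22.1678
f*(7.8913) = 22.1678 / 1.5 = 14.7785


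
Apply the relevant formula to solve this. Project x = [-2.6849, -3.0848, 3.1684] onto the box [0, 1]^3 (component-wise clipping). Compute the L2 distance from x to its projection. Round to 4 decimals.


Project each component onto [0, 1].
clip(-2.6849) = 0.0, clip(-3.0848) = 0.0, clip(3.1684) = 1.0
Projection = [0.0, 0.0, 1.0]
Squared diffs: [7.2087, 9.516, 4.702]
Distance = sqrt(21.4267) = 4.6289


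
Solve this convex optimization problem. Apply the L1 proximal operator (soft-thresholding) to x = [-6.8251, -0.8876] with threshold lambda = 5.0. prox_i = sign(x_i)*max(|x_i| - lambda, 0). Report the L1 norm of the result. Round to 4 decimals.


Soft-thresholding with lambda = 5.0:
prox(-6.8251) = sign(-6.8251)*max(|-6.8251| - 5.0, 0) = -1.8251
prox(-0.8876) = sign(-0.8876)*max(|-0.8876| - 5.0, 0) = 0.0
prox(x) = [-1.8251, 0.0]
||prox(x)||_1 = 1.8251 + 0.0 = 1.8251


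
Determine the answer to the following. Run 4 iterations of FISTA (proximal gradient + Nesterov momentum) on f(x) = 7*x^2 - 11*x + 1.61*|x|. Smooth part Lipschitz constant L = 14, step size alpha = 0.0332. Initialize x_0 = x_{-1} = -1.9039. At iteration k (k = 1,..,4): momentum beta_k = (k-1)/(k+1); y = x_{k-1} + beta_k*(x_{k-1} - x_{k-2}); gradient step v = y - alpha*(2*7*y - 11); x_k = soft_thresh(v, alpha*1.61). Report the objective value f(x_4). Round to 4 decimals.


FISTA on f(x) = 7*x^2 - 11*x + 1.61*|x|
L = 14, alpha = 0.0332
Iteration 1: beta = 0.0, y = -1.9039 + 0.0*(-1.9039 + 1.9039) = -1.9039
  grad(y) = -37.6546, v = y - alpha*grad = -0.6538
  prox(v) = soft_thresh(-0.6538, 0.0535) = -0.6003
Iteration 2: beta = 0.3333, y = -0.6003 + 0.3333*(-0.6003 + 1.9039) = -0.1658
  grad(y) = -13.321, v = y - alpha*grad = 0.2765
  prox(v) = soft_thresh(0.2765, 0.0535) = 0.223
Iteration 3: beta = 0.5, y = 0.223 + 0.5*(0.223 + 0.6003) = 0.6347
  grad(y) = -2.1144, v = y - alpha*grad = 0.7049
  prox(v) = soft_thresh(0.7049, 0.0535) = 0.6514
Iteration 4: beta = 0.6, y = 0.6514 + 0.6*(0.6514 - 0.223) = 0.9085
  grad(y) = 1.7187, v = y - alpha*grad = 0.8514
  prox(v) = soft_thresh(0.8514, 0.0535) = 0.798
f(x_4) = 7*0.798^2 - 11*0.798 + 1.61*|0.798| = -3.0357


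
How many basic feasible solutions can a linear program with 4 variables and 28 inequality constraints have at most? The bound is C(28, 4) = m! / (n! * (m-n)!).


Each vertex corresponds to some choice of n active constraints out of m, so the number of vertices is at most C(m, n) = m! / (n!(m-n)!).
m = 28, n = 4
Numerator: 28 * 27 * 26 * 25
Denominator: 4! = 24
C(28, 4) = 20475


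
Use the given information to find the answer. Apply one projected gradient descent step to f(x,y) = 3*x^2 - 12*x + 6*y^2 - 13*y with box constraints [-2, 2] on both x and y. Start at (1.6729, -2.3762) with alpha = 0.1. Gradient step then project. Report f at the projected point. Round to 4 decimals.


Step 1: Compute gradient at (1.6729, -2.3762).
grad_x = 2*3*1.6729 - 12 = -1.9626
grad_y = 2*6*-2.3762 - 13 = -41.5144
Step 2: Gradient step.
x_raw = 1.6729 - 0.1*-1.9626 = 1.8692
y_raw = -2.3762 - 0.1*-41.5144 = 1.7752
Step 3: Project onto [-2, 2].
x_proj = clip(1.8692) = 1.8692
y_proj = clip(1.7752) = 1.7752
Step 4: Evaluate f.
f(1.8692, 1.7752) = -16.1179


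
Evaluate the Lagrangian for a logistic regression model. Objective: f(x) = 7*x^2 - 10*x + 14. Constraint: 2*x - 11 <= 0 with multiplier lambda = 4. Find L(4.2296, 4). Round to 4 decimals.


Step 1: Evaluate f(x).
f(4.2296) = 7*4.2296^2 - 10*4.2296 + 14 = 96.9306
Step 2: Evaluate g(x).
g(4.2296) = 2*4.2296 - 11 = -2.5408
Step 3: Compute Lagrangian.
L = 96.9306 + 4*-2.5408 = 86.7674


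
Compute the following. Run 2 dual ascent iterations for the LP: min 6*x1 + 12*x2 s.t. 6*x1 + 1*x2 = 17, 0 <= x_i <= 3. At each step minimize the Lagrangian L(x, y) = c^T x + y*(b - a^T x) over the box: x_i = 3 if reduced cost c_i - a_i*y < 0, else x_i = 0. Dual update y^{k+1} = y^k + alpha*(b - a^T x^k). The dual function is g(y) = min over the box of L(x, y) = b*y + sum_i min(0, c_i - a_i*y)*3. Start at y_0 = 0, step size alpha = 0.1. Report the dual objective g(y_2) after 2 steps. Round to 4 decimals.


Dual ascent for LP: min 6*x1 + 12*x2, 6*x1 + 1*x2 = 17, 0 <= x_i <= 3
Step 1: y^k = 0.0, reduced costs: (6.0, 12.0)
  x^k = (0.0, 0.0), subgradient = b - a^T x = 17.0
  y^{k+1} = 0.0 + 0.1*17.0 = 1.7
Step 2: y^k = 1.7, reduced costs: (-4.2, 10.3)
  x^k = (3.0, 0.0), subgradient = b - a^T x = -1.0
  y^{k+1} = 1.7 + 0.1*-1.0 = 1.6
Dual objective at y_2 = 1.6: reduced costs (-3.6, 10.4), box minimizer x = (3.0, 0.0)
g(y_2) = b*y + (c1 - a1*y)*x1 + (c2 - a2*y)*x2 = 17*1.6 + (-3.6)*3.0 + 10.4*0.0 = 27.2 - 10.8 + 0.0 = 16.4


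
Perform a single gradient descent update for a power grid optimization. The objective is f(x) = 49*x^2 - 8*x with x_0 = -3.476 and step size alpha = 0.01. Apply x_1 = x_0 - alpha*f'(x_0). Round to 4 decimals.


We compute the gradient at x_0 and apply the update.
f'(x) = 98*x - 8
f'(-3.476) = 98*-3.476 - 8 = -348.648
x_1 = -3.476 - 0.01*-348.648 = 0.0105


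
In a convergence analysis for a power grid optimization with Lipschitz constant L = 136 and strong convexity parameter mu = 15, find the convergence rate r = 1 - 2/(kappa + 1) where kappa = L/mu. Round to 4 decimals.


Step 1: Compute the condition number.
kappa = L/mu = 136/15 = 9.0667
Step 2: Compute the convergence rate.
r = 1 - 2/(kappa + 1) = 1 - 2*mu/(L + mu) = (L - mu)/(L + mu) = 121/151 = 0.8013
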